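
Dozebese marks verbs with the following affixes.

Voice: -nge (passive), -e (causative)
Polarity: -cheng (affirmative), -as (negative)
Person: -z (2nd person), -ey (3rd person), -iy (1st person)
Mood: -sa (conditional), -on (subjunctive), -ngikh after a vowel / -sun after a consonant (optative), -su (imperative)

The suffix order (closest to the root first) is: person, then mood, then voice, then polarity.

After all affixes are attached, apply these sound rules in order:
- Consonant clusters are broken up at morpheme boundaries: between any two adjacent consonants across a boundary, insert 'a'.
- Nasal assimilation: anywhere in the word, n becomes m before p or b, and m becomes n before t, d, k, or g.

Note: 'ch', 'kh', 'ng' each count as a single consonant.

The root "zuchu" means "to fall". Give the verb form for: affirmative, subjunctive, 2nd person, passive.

zuchuzonangecheng

Attach person 2nd person -z → zuchuz.
Attach mood subjunctive -on → zuchuzon.
Attach voice passive -nge → zuchuzonnge.
Attach polarity affirmative -cheng → zuchuzonngecheng.
Apply epenthesis: zuchuzonngecheng → zuchuzonangecheng.
Nasal assimilation: no change.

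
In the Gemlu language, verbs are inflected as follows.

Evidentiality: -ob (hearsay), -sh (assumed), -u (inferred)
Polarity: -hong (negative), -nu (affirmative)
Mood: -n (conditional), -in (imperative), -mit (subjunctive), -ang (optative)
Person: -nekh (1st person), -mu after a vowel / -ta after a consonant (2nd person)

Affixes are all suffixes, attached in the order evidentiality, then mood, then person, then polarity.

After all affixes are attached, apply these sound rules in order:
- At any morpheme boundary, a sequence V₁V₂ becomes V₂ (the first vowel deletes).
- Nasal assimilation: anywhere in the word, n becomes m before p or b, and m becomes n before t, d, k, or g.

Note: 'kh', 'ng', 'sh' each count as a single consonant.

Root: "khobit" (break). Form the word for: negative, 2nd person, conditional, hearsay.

khobitobntahong

Attach evidentiality hearsay -ob → khobitob.
Attach mood conditional -n → khobitobn.
Attach person 2nd person -ta (after consonant 'n') → khobitobnta.
Attach polarity negative -hong → khobitobntahong.
Vowel deletion: no change.
Nasal assimilation: no change.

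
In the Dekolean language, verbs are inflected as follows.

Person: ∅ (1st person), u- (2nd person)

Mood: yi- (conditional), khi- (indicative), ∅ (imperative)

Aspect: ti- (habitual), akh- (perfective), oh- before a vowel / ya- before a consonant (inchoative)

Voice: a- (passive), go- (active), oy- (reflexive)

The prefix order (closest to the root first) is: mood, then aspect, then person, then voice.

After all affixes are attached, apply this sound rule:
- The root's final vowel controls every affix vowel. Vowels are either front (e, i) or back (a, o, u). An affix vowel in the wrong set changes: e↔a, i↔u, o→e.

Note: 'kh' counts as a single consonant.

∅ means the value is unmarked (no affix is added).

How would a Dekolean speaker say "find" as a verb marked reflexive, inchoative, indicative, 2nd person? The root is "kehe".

Attach mood indicative khi- → khikehe.
Attach aspect inchoative ya- (before consonant 'kh') → yakhikehe.
Attach person 2nd person u- → uyakhikehe.
Attach voice reflexive oy- → oyuyakhikehe.
Apply vowel harmony: oyuyakhikehe → eyiyekhikehe.

eyiyekhikehe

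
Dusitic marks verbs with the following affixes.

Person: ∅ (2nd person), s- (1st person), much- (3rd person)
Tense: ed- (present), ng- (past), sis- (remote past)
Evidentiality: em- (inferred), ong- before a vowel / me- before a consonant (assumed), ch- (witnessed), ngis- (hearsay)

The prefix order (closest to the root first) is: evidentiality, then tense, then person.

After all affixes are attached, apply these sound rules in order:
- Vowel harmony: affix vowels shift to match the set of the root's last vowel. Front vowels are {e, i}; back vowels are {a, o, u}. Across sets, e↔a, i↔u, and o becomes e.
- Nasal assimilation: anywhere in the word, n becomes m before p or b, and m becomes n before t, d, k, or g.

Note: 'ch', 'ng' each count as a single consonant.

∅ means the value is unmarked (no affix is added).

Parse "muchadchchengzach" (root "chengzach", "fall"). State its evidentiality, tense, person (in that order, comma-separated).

Segment: much-ed-ch-chengzach.
evidentiality: ch- → witnessed.
tense: ed- → present.
person: much- → 3rd person.

witnessed, present, 3rd person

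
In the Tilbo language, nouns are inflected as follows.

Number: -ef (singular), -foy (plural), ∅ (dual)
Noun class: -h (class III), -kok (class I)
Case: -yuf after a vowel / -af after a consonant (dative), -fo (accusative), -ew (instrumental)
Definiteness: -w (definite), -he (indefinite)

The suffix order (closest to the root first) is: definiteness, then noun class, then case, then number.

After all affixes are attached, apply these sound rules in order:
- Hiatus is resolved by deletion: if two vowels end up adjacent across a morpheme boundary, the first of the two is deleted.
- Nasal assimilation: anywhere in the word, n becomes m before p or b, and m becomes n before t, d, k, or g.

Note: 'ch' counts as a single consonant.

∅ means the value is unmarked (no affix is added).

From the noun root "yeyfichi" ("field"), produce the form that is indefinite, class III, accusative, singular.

yeyfichihehfef

Attach definiteness indefinite -he → yeyfichihe.
Attach noun class class III -h → yeyfichiheh.
Attach case accusative -fo → yeyfichihehfo.
Attach number singular -ef → yeyfichihehfoef.
Apply vowel deletion: yeyfichihehfoef → yeyfichihehfef.
Nasal assimilation: no change.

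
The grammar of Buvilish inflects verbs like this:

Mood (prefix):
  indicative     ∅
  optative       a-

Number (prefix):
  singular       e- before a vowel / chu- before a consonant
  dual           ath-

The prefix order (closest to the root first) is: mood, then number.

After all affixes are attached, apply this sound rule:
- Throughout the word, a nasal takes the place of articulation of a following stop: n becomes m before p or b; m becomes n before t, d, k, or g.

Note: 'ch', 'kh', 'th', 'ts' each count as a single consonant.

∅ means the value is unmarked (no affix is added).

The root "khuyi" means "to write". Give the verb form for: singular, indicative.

mood = indicative: zero marking, form stays khuyi.
Attach number singular chu- (before consonant 'kh') → chukhuyi.
Nasal assimilation: no change.

chukhuyi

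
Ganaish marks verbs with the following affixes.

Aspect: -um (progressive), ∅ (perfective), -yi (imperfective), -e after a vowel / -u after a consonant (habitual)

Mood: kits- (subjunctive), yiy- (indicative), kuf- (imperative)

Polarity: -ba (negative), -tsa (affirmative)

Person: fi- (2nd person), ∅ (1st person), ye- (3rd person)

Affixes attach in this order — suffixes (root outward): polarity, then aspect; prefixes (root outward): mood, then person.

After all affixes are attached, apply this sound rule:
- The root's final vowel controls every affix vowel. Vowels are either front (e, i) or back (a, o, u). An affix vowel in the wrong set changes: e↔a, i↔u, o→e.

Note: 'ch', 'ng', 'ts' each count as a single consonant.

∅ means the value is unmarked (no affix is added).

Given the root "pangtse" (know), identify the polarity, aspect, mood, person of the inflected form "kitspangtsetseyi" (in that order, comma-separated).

Segment: kits-pangtse-tsa-yi.
polarity: -tsa → affirmative.
aspect: -yi → imperfective.
mood: kits- → subjunctive.
person: ∅ → 1st person.

affirmative, imperfective, subjunctive, 1st person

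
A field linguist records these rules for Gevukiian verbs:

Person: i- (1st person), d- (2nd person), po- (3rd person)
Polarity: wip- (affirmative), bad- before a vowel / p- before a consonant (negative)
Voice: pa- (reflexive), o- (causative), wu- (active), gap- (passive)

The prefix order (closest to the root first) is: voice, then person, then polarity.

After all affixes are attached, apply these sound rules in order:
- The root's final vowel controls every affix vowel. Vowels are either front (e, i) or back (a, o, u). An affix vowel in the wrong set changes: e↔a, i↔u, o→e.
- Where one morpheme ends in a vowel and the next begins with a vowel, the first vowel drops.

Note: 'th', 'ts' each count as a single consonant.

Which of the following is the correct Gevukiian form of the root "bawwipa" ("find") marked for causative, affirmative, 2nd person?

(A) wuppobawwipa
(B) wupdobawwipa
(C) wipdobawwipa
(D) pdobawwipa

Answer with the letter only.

B

Attach voice causative o- → obawwipa.
Attach person 2nd person d- → dobawwipa.
Attach polarity affirmative wip- → wipdobawwipa.
Apply vowel harmony: wipdobawwipa → wupdobawwipa.
Vowel deletion: no change.
So the correct form is wupdobawwipa, option (B).
(C) wipdobawwipa is wrong: it fails to apply the sound rule(s).
(D) pdobawwipa is wrong: it uses negative instead of affirmative for polarity.
(A) wuppobawwipa is wrong: it uses 3rd person instead of 2nd person for person.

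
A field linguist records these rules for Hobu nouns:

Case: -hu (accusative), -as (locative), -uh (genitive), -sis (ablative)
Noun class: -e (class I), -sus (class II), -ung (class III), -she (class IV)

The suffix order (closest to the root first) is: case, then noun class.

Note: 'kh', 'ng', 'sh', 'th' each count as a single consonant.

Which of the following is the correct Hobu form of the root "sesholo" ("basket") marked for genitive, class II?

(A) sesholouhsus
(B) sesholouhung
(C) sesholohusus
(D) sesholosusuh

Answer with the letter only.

A

Attach case genitive -uh → sesholouh.
Attach noun class class II -sus → sesholouhsus.
So the correct form is sesholouhsus, option (A).
(D) sesholosusuh is wrong: it has the affixes in the wrong order.
(B) sesholouhung is wrong: it uses class III instead of class II for noun class.
(C) sesholohusus is wrong: it uses accusative instead of genitive for case.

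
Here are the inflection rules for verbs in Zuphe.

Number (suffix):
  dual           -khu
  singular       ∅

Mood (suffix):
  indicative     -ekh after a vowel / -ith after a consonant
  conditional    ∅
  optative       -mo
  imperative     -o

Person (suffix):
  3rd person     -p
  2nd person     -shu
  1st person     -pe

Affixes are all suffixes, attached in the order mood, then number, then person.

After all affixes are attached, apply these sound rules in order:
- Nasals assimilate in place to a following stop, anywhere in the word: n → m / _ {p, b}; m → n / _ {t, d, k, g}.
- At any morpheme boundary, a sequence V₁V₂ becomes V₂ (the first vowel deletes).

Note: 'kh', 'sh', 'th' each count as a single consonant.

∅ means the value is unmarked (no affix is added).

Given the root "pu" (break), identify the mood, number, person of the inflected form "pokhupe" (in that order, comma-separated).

Segment: pu-o-khu-pe.
mood: -o → imperative.
number: -khu → dual.
person: -pe → 1st person.

imperative, dual, 1st person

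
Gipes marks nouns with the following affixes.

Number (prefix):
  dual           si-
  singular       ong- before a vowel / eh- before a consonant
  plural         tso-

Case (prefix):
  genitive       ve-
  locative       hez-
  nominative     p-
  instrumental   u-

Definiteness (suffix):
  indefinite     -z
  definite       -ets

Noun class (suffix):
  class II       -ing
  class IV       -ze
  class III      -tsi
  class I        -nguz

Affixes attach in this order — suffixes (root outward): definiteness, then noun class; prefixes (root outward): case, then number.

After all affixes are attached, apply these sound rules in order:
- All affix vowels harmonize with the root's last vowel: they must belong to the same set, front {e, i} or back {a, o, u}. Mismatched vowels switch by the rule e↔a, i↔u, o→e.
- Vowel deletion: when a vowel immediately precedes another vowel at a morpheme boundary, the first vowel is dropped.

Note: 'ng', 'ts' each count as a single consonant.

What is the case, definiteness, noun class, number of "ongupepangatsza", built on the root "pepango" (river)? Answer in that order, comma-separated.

instrumental, definite, class IV, singular

Segment: ong-u-pepango-ets-ze.
case: u- → instrumental.
definiteness: -ets → definite.
noun class: -ze → class IV.
number: ong/eh- → singular.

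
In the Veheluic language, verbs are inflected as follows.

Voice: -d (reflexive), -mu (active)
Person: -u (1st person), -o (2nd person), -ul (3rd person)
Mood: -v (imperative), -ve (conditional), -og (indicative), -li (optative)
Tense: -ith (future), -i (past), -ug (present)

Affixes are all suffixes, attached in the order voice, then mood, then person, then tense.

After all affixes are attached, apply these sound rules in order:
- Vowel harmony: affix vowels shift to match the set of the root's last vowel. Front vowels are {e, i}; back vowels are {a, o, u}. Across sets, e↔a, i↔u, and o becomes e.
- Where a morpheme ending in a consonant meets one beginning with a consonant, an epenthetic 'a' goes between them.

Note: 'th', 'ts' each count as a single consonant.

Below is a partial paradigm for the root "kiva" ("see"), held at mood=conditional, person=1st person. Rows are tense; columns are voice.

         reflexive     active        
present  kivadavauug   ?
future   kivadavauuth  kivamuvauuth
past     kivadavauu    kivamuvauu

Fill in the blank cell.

kivamuvauug

Attach voice active -mu → kivamu.
Attach mood conditional -ve → kivamuve.
Attach person 1st person -u → kivamuveu.
Attach tense present -ug → kivamuveuug.
Apply vowel harmony: kivamuveuug → kivamuvauug.
Epenthesis: no change.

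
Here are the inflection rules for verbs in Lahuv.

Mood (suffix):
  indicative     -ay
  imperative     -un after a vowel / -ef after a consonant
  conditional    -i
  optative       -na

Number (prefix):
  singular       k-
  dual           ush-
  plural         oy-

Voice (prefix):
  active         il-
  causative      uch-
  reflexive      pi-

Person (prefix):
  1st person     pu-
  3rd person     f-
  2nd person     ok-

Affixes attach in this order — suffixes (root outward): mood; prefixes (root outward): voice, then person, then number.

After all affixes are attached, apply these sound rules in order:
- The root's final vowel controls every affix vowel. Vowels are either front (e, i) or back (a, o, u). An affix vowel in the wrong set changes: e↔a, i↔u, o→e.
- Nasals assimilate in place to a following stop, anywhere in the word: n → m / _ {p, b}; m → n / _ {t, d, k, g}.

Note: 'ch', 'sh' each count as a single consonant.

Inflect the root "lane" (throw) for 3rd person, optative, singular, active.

kfillanene

Attach mood optative -na → lanena.
Attach voice active il- → illanena.
Attach person 3rd person f- → fillanena.
Attach number singular k- → kfillanena.
Apply vowel harmony: kfillanena → kfillanene.
Nasal assimilation: no change.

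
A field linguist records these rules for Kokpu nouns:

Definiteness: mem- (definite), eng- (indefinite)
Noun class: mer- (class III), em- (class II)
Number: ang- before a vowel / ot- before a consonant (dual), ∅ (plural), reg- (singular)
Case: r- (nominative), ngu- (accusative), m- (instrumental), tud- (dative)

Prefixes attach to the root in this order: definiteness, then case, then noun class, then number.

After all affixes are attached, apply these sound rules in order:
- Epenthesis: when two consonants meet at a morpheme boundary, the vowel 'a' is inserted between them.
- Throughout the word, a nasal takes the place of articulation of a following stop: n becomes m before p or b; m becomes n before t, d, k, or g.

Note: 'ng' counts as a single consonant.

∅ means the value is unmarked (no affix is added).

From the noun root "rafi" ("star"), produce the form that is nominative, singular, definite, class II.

Attach definiteness definite mem- → memrafi.
Attach case nominative r- → rmemrafi.
Attach noun class class II em- → emrmemrafi.
Attach number singular reg- → regemrmemrafi.
Apply epenthesis: regemrmemrafi → regemaramemarafi.
Nasal assimilation: no change.

regemaramemarafi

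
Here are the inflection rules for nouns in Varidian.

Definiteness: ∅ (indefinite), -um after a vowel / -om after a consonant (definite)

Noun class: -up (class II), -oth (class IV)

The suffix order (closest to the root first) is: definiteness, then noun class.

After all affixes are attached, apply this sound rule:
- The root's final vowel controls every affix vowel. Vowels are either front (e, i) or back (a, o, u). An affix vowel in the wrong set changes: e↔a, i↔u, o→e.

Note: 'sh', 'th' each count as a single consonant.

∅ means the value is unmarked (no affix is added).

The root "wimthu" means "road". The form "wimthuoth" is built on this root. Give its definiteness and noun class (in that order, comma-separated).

indefinite, class IV

Segment: wimthu-oth.
definiteness: ∅ → indefinite.
noun class: -oth → class IV.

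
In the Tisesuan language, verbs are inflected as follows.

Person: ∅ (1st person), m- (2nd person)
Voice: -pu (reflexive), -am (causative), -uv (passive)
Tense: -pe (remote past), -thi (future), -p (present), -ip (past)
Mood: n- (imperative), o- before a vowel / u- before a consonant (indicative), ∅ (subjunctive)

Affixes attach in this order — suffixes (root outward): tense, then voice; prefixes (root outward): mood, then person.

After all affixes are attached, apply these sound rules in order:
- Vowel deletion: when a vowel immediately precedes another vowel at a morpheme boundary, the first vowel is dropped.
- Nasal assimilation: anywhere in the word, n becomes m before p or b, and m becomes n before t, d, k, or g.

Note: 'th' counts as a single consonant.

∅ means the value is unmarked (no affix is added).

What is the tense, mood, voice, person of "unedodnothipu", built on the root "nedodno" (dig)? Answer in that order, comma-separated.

Segment: u-nedodno-thi-pu.
tense: -thi → future.
mood: o/u- → indicative.
voice: -pu → reflexive.
person: ∅ → 1st person.

future, indicative, reflexive, 1st person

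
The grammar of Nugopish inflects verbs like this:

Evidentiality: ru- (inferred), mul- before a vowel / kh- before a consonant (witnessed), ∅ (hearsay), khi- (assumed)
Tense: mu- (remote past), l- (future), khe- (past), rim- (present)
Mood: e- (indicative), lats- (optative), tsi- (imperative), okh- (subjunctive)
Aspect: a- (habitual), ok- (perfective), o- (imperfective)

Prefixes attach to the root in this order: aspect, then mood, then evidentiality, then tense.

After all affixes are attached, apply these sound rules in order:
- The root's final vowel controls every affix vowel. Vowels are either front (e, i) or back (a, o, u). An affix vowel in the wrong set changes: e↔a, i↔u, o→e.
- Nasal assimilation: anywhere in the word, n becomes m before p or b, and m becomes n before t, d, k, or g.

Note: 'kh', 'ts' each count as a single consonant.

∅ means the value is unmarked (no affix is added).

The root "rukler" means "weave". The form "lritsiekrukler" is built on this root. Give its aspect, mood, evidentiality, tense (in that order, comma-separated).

Segment: l-ru-tsi-ok-rukler.
aspect: ok- → perfective.
mood: tsi- → imperative.
evidentiality: ru- → inferred.
tense: l- → future.

perfective, imperative, inferred, future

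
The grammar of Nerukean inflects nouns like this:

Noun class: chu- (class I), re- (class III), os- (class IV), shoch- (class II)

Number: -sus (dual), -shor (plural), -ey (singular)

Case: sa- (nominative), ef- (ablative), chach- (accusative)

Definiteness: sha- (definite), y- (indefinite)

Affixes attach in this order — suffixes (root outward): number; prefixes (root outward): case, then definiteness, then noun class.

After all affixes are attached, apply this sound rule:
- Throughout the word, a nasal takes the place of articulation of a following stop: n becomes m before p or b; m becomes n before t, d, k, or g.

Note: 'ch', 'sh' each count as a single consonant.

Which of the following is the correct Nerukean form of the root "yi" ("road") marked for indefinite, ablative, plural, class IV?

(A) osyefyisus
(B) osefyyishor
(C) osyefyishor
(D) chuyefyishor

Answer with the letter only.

C

Attach case ablative ef- → efyi.
Attach definiteness indefinite y- → yefyi.
Attach number plural -shor → yefyishor.
Attach noun class class IV os- → osyefyishor.
Nasal assimilation: no change.
So the correct form is osyefyishor, option (C).
(D) chuyefyishor is wrong: it uses class I instead of class IV for noun class.
(A) osyefyisus is wrong: it uses dual instead of plural for number.
(B) osefyyishor is wrong: it has the affixes in the wrong order.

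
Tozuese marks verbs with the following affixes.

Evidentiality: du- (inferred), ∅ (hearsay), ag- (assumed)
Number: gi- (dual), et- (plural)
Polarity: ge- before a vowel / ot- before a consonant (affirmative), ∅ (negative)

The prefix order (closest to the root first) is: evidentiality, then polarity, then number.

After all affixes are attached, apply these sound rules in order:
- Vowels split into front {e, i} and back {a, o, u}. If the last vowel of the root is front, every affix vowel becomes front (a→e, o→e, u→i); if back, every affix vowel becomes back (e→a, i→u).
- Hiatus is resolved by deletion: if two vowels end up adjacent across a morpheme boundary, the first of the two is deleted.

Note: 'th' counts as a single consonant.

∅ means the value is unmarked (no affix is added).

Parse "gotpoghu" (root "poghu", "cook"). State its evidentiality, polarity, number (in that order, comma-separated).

hearsay, affirmative, dual

Segment: gi-ot-poghu.
evidentiality: ∅ → hearsay.
polarity: ge/ot- → affirmative.
number: gi- → dual.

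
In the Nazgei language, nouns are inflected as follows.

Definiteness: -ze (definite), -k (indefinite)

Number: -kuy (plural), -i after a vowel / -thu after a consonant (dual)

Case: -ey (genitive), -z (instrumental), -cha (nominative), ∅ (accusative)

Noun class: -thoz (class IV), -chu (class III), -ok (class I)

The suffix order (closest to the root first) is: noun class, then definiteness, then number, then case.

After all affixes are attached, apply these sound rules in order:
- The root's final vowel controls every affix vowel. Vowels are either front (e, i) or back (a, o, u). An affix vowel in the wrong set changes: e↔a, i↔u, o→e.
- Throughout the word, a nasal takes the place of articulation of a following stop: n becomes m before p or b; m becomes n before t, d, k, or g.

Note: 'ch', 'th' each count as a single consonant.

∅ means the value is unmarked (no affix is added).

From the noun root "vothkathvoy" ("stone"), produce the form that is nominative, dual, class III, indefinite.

vothkathvoychukthucha

Attach noun class class III -chu → vothkathvoychu.
Attach definiteness indefinite -k → vothkathvoychuk.
Attach number dual -thu (after consonant 'k') → vothkathvoychukthu.
Attach case nominative -cha → vothkathvoychukthucha.
Vowel harmony: no change.
Nasal assimilation: no change.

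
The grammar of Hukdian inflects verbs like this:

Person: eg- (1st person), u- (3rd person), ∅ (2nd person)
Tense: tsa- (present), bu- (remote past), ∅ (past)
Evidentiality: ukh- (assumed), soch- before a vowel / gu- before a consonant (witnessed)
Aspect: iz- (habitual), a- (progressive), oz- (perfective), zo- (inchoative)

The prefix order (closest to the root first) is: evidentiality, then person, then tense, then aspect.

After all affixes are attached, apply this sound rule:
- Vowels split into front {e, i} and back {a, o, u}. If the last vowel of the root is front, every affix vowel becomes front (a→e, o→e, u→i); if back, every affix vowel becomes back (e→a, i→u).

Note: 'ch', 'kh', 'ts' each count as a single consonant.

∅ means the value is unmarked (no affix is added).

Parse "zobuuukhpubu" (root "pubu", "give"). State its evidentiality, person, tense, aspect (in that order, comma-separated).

Segment: zo-bu-u-ukh-pubu.
evidentiality: ukh- → assumed.
person: u- → 3rd person.
tense: bu- → remote past.
aspect: zo- → inchoative.

assumed, 3rd person, remote past, inchoative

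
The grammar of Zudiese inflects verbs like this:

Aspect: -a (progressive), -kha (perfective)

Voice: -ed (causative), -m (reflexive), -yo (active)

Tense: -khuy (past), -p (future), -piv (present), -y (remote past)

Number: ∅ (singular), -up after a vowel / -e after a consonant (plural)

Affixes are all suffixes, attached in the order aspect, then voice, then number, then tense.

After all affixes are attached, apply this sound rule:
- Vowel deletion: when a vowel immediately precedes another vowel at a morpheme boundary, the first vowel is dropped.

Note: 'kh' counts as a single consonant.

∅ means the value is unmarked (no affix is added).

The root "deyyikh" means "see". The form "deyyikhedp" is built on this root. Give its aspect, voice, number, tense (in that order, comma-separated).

Segment: deyyikh-a-ed-p.
aspect: -a → progressive.
voice: -ed → causative.
number: ∅ → singular.
tense: -p → future.

progressive, causative, singular, future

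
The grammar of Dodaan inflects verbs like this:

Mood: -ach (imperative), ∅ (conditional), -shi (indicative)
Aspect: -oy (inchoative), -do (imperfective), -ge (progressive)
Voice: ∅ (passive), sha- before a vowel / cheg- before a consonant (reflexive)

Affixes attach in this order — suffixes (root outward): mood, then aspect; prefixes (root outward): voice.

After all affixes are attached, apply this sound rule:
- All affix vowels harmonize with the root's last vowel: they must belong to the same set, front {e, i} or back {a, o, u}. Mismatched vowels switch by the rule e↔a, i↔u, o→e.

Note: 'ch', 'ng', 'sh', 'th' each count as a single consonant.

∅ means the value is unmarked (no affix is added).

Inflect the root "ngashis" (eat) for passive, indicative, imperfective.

ngashisshide

Attach mood indicative -shi → ngashisshi.
Attach aspect imperfective -do → ngashisshido.
voice = passive: zero marking, form stays ngashisshido.
Apply vowel harmony: ngashisshido → ngashisshide.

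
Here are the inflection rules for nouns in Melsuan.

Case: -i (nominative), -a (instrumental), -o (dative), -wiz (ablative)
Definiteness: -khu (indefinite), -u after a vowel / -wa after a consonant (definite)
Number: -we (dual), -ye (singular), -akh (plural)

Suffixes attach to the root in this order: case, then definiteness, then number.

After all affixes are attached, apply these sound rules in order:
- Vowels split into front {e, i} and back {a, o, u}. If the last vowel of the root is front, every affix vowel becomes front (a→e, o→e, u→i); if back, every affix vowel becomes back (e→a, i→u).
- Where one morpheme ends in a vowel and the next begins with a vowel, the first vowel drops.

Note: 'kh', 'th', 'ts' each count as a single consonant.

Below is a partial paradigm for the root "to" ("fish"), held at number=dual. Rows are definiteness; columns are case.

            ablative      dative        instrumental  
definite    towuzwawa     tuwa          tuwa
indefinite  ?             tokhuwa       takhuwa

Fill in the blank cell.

Attach case ablative -wiz → towiz.
Attach definiteness indefinite -khu → towizkhu.
Attach number dual -we → towizkhuwe.
Apply vowel harmony: towizkhuwe → towuzkhuwa.
Vowel deletion: no change.

towuzkhuwa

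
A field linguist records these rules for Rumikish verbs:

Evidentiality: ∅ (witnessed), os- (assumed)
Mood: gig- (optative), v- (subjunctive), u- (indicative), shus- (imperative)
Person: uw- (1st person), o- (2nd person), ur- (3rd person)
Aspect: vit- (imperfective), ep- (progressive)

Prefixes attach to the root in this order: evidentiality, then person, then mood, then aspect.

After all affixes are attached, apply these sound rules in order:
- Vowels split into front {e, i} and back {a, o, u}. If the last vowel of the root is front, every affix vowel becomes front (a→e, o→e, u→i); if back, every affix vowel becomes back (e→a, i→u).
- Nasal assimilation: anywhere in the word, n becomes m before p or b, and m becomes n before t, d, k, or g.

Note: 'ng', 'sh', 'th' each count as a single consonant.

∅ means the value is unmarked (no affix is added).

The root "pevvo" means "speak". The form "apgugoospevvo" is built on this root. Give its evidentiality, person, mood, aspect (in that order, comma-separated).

Segment: ep-gig-o-os-pevvo.
evidentiality: os- → assumed.
person: o- → 2nd person.
mood: gig- → optative.
aspect: ep- → progressive.

assumed, 2nd person, optative, progressive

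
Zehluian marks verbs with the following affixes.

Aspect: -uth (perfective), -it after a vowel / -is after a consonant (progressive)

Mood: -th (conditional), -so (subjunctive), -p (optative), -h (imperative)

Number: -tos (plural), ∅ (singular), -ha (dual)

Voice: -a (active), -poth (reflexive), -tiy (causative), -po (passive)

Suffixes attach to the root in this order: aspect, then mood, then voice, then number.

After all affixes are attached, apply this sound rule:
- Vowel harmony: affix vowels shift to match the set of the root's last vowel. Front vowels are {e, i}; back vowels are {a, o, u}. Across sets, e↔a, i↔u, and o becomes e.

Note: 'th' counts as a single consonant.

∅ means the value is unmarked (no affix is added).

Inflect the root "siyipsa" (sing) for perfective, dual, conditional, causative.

Attach aspect perfective -uth → siyipsauth.
Attach mood conditional -th → siyipsauthth.
Attach voice causative -tiy → siyipsauththtiy.
Attach number dual -ha → siyipsauththtiyha.
Apply vowel harmony: siyipsauththtiyha → siyipsauththtuyha.

siyipsauththtuyha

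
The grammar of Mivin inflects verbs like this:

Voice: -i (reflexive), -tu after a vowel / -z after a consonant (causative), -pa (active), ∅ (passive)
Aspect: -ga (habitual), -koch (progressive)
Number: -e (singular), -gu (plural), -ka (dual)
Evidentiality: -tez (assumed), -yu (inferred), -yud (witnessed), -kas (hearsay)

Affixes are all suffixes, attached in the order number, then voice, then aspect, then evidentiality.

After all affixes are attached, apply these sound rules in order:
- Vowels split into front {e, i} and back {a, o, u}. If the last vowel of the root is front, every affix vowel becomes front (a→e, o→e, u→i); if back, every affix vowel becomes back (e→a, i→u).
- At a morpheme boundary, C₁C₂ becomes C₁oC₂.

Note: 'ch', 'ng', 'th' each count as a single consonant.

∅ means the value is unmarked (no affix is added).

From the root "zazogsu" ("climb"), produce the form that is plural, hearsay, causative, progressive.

Attach number plural -gu → zazogsugu.
Attach voice causative -tu (after vowel 'u') → zazogsugutu.
Attach aspect progressive -koch → zazogsugutukoch.
Attach evidentiality hearsay -kas → zazogsugutukochkas.
Vowel harmony: no change.
Apply epenthesis: zazogsugutukochkas → zazogsugutukochokas.

zazogsugutukochokas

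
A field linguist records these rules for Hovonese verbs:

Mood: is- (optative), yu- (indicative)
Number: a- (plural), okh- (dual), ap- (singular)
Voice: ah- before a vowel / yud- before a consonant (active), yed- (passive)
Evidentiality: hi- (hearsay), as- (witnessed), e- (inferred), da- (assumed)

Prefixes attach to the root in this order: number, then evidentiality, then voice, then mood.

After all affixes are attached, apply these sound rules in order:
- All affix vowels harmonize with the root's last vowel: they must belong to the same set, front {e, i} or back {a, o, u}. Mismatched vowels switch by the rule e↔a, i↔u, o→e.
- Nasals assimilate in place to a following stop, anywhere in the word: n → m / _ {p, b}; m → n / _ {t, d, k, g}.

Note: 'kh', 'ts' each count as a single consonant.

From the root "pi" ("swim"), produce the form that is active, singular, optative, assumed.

isyiddeeppi

Attach number singular ap- → appi.
Attach evidentiality assumed da- → daappi.
Attach voice active yud- (before consonant 'd') → yuddaappi.
Attach mood optative is- → isyuddaappi.
Apply vowel harmony: isyuddaappi → isyiddeeppi.
Nasal assimilation: no change.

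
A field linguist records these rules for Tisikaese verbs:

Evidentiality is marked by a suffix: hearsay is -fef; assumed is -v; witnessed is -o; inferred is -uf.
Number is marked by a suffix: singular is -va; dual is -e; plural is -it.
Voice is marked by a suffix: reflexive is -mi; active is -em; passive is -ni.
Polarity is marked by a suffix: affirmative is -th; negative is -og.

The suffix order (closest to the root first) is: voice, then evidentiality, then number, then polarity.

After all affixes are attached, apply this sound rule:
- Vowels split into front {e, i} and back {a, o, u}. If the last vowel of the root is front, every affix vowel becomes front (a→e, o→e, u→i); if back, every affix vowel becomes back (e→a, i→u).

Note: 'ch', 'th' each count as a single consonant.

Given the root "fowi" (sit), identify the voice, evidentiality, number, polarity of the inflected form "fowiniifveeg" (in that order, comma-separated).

Segment: fowi-ni-uf-va-og.
voice: -ni → passive.
evidentiality: -uf → inferred.
number: -va → singular.
polarity: -og → negative.

passive, inferred, singular, negative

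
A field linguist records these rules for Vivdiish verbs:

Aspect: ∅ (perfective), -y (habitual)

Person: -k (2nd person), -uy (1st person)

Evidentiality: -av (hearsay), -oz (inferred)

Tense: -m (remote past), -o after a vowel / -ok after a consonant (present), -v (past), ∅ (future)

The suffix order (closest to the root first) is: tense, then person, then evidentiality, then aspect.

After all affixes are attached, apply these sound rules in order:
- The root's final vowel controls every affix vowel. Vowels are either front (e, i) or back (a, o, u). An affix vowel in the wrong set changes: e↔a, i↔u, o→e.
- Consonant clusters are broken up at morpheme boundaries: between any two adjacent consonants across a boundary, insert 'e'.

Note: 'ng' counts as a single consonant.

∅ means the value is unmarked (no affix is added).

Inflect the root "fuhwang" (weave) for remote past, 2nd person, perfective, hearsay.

fuhwangemekav

Attach tense remote past -m → fuhwangm.
Attach person 2nd person -k → fuhwangmk.
Attach evidentiality hearsay -av → fuhwangmkav.
aspect = perfective: zero marking, form stays fuhwangmkav.
Vowel harmony: no change.
Apply epenthesis: fuhwangmkav → fuhwangemekav.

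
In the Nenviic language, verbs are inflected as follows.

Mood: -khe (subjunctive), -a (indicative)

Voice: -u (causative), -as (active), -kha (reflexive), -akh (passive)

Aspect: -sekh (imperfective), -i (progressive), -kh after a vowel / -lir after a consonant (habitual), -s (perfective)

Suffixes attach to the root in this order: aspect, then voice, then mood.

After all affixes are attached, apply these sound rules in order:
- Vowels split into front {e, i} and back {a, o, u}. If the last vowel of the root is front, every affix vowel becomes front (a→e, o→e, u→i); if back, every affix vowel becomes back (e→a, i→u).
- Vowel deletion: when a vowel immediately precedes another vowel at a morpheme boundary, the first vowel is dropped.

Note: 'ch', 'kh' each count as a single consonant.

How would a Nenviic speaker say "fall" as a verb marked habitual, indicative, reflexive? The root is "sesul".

Attach aspect habitual -lir (after consonant 'l') → sesullir.
Attach voice reflexive -kha → sesullirkha.
Attach mood indicative -a → sesullirkhaa.
Apply vowel harmony: sesullirkhaa → sesullurkhaa.
Apply vowel deletion: sesullurkhaa → sesullurkha.

sesullurkha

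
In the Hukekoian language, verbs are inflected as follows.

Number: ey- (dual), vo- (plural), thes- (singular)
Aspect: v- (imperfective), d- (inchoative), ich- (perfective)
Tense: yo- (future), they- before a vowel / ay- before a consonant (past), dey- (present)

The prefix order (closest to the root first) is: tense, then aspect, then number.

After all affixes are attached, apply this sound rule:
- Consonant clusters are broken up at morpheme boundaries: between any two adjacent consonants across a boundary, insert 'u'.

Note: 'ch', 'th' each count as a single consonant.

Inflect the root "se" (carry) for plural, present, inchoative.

vodudeyuse

Attach tense present dey- → deyse.
Attach aspect inchoative d- → ddeyse.
Attach number plural vo- → voddeyse.
Apply epenthesis: voddeyse → vodudeyuse.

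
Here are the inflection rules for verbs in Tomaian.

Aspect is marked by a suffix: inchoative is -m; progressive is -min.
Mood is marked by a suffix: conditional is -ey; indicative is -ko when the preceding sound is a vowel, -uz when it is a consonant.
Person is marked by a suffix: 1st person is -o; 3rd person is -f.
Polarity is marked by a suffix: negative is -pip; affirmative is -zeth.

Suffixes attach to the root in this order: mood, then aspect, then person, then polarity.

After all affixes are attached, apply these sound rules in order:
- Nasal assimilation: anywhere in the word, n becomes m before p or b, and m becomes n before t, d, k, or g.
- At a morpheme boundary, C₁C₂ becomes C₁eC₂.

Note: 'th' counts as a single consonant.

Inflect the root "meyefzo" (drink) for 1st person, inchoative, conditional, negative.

meyefzoeyemopip

Attach mood conditional -ey → meyefzoey.
Attach aspect inchoative -m → meyefzoeym.
Attach person 1st person -o → meyefzoeymo.
Attach polarity negative -pip → meyefzoeymopip.
Nasal assimilation: no change.
Apply epenthesis: meyefzoeymopip → meyefzoeyemopip.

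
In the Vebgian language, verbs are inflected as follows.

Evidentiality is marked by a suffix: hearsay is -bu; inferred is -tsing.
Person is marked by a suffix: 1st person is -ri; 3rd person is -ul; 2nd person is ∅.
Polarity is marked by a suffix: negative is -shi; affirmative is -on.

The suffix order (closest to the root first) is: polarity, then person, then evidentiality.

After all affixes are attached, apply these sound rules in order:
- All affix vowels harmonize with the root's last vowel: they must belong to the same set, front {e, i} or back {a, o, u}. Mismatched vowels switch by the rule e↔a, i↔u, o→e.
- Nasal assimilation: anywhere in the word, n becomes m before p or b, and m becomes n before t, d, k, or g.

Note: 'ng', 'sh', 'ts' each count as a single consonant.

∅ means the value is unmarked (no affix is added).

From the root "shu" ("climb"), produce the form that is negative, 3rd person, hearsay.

shushuulbu

Attach polarity negative -shi → shushi.
Attach person 3rd person -ul → shushiul.
Attach evidentiality hearsay -bu → shushiulbu.
Apply vowel harmony: shushiulbu → shushuulbu.
Nasal assimilation: no change.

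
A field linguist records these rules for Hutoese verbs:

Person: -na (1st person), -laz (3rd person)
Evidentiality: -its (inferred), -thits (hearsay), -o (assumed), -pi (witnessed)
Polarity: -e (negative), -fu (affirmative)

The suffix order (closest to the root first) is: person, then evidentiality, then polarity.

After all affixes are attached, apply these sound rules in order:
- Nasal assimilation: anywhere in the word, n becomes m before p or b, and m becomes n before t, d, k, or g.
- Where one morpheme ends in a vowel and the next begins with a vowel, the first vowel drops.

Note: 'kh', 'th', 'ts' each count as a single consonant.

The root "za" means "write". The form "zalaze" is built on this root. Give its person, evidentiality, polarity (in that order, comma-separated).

3rd person, assumed, negative

Segment: za-laz-o-e.
person: -laz → 3rd person.
evidentiality: -o → assumed.
polarity: -e → negative.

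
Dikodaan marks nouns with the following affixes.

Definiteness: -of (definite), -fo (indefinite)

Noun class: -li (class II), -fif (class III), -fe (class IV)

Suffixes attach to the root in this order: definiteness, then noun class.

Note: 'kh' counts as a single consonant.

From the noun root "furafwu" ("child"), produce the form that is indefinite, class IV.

furafwufofe

Attach definiteness indefinite -fo → furafwufo.
Attach noun class class IV -fe → furafwufofe.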